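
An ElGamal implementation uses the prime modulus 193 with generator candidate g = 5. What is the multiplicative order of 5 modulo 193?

192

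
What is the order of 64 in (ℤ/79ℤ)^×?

13

The order of 64 must divide φ(79) = 79 − 1 = 78 = 2 · 3 · 13.
Divisors of 78: 1, 2, 3, 6, 13, 26, 39, 78.
Check 64^d mod 79 for each divisor in increasing order:
64^1 ≡ 64
64^2 ≡ 67
64^3 ≡ 22
64^6 ≡ 10
64^13 ≡ 1
Therefore the multiplicative order of 64 modulo 79 is 13.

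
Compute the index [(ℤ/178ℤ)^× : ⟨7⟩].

1

By Lagrange's theorem, ord_178(7) divides φ(178) = φ(2)·φ(89) = 1·88 = 88 = 2^3 · 11.
Divisors of 88: 1, 2, 4, 8, 11, 22, 44, 88.
Check 7^d mod 178 for each divisor in increasing order:
7^1 ≡ 7 (mod 178)
7^2 ≡ 49 (mod 178)
7^4 ≡ 87 (mod 178)
7^8 ≡ 93 (mod 178)
7^11 ≡ 37 (mod 178)
7^22 ≡ 123 (mod 178)
7^44 ≡ 177 (mod 178)
7^88 ≡ 1 (mod 178) ✓
So ord_178(7) = 88, hence |⟨7⟩| = 88.
The index is φ(178) / ord(7) = 88 / 88 = 1.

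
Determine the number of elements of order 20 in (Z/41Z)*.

8

φ(41) = 41 − 1 = 40 = 2^3 · 5.
Since (Z/41Z)^× is cyclic of order 40, the number of elements of order d is φ(d) when d | 40 and 0 otherwise.
20 = 2^2 · 5 divides 40, and φ(20) = 8.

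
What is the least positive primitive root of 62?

3

φ(62) = φ(2)·φ(31) = 1·30 = 30 = 2 · 3 · 5.
g is a primitive root iff g^(30/q) ≢ 1 (mod 62) for each prime q ∈ {2, 3, 5}.
g = 2: gcd(2, 62) = 2 > 1, not a unit — skip.
g = 3: 3^15 ≡ 61; 3^10 ≡ 25; 3^6 ≡ 47 — none is 1, so 3 is a primitive root.
Hence the least primitive root of 62 is 3.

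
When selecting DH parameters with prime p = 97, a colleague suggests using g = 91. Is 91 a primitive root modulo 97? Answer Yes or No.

φ(97) = 97 − 1 = 96 = 2^5 · 3.
It suffices to check that the order of 91 is not a proper divisor of 96: compute 91^(96/q) for q ∈ {2, 3}.
91^48 ≡ 1 (mod 97)  [q = 2: ≡ 1 ✗]
91^32 ≡ 61 (mod 97)  [q = 3: ≢ 1 ✓]
The check at q = 2 fails, so 91 generates a proper subgroup.

No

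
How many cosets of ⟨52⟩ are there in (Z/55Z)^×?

2

ord(52) | φ(55) = φ(5·11) = (5−1)·(11−1) = 4·10 = 40 = 2^3 · 5.
Divisors of 40: 1, 2, 4, 5, 8, 10, 20, 40.
Evaluate successive powers at the divisors of 40:
52^1 ≡ 52 (mod 55)
52^2 ≡ 9 (mod 55)
52^4 ≡ 26 (mod 55)
52^5 ≡ 32 (mod 55)
52^8 ≡ 16 (mod 55)
52^10 ≡ 34 (mod 55)
52^20 ≡ 1 (mod 55) ✓
Thus |⟨52⟩| = ord(52) = 20.
Index = |(Z/55Z)^×| / |⟨52⟩| = 40 / 20 = 2.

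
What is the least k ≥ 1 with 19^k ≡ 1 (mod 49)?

6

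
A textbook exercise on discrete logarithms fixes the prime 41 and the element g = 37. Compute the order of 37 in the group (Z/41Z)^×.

5

Since 37 ∈ (Z/41Z)^×, its order divides φ(41) = 41 − 1 = 40 = 2^3 · 5.
Divisors of 40: 1, 2, 4, 5, 8, 10, 20, 40.
Evaluate successive powers at the divisors of 40:
37^1 ≡ 37 (mod 41)
37^2 ≡ 16 (mod 41)
37^4 ≡ 10 (mod 41)
37^5 ≡ 1 (mod 41) ✓
Therefore the multiplicative order of 37 modulo 41 is 5.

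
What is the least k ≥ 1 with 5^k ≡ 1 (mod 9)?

6

ord(5) | φ(9) = φ(3^2) = 3·(3−1) = 6 = 2 · 3.
Divisors of 6: 1, 2, 3, 6.
Compute 5^d (mod 9) for the divisors d until we hit 1:
5^1 ≡ 5 (mod 9)
5^2 ≡ 7 (mod 9)
5^3 ≡ 8 (mod 9)
5^6 ≡ 1 (mod 9) ✓
Hence ord(5) = 6.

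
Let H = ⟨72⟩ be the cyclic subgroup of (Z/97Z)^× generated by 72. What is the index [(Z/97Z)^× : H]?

Since 72 ∈ (Z/97Z)^×, its order divides φ(97) = 97 − 1 = 96 = 2^5 · 3.
Divisors of 96: 1, 2, 3, 4, 6, 8, 12, 16, 24, 32, 48, 96.
Evaluate successive powers at the divisors of 96:
72^1 ≡ 72 (mod 97)
72^2 ≡ 43 (mod 97)
72^3 ≡ 89 (mod 97)
72^4 ≡ 6 (mod 97)
72^6 ≡ 64 (mod 97)
72^8 ≡ 36 (mod 97)
72^12 ≡ 22 (mod 97)
72^16 ≡ 35 (mod 97)
72^24 ≡ 96 (mod 97)
72^32 ≡ 61 (mod 97)
72^48 ≡ 1 (mod 97) ✓
So ord_97(72) = 48, hence |⟨72⟩| = 48.
Index = |(Z/97Z)^×| / |⟨72⟩| = 96 / 48 = 2.

2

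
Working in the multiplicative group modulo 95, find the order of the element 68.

12

The order of 68 must divide φ(95) = φ(5·19) = (5−1)·(19−1) = 4·18 = 72 = 2^3 · 3^2.
Divisors of 72: 1, 2, 3, 4, 6, 8, 9, 12, 18, 24, 36, 72.
Evaluate successive powers at the divisors of 72:
68^1 ≡ 68 (mod 95)
68^2 ≡ 64 (mod 95)
68^3 ≡ 77 (mod 95)
68^4 ≡ 11 (mod 95)
68^6 ≡ 39 (mod 95)
68^8 ≡ 26 (mod 95)
68^9 ≡ 58 (mod 95)
68^12 ≡ 1 (mod 95) ✓
Therefore the multiplicative order of 68 modulo 95 is 12.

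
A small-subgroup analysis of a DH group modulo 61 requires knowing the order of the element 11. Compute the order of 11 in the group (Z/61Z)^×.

Since 11 ∈ (Z/61Z)^×, its order divides φ(61) = 61 − 1 = 60 = 2^2 · 3 · 5.
Divisors of 60: 1, 2, 3, 4, 5, 6, 10, 12, 15, 20, 30, 60.
Evaluate successive powers at the divisors of 60:
11^1 ≡ 11
11^2 ≡ 60
11^3 ≡ 50
11^4 ≡ 1
The smallest such exponent is 4, so the order of 11 is 4.

4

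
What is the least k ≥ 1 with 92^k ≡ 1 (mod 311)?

The order of 92 must divide φ(311) = 311 − 1 = 310 = 2 · 5 · 31.
Divisors of 310: 1, 2, 5, 10, 31, 62, 155, 310.
Compute 92^d (mod 311) for the divisors d until we hit 1:
92^1 ≡ 92 (mod 311)
92^2 ≡ 67 (mod 311)
92^5 ≡ 291 (mod 311)
92^10 ≡ 89 (mod 311)
92^31 ≡ 275 (mod 311)
92^62 ≡ 52 (mod 311)
92^155 ≡ 310 (mod 311)
92^310 ≡ 1 (mod 311) ✓
The smallest such exponent is 310, so the order of 92 is 310.

310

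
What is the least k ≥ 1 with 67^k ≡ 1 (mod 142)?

70

The order of 67 must divide φ(142) = φ(2)·φ(71) = 1·70 = 70 = 2 · 5 · 7.
Divisors of 70: 1, 2, 5, 7, 10, 14, 35, 70.
Test each divisor d:
67^1 ≡ 67 (mod 142)
67^2 ≡ 87 (mod 142)
67^5 ≡ 41 (mod 142)
67^7 ≡ 17 (mod 142)
67^10 ≡ 119 (mod 142)
67^14 ≡ 5 (mod 142)
67^35 ≡ 141 (mod 142)
67^70 ≡ 1 (mod 142) ✓
Hence ord(67) = 70.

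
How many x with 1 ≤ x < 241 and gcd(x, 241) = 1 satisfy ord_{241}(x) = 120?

32

φ(241) = 241 − 1 = 240 = 2^4 · 3 · 5.
(Z/241Z)^× is cyclic (|G| = 240); a cyclic group of order m has exactly φ(d) elements of each order d | m, and none otherwise.
120 = 2^3 · 3 · 5 divides 240, and φ(120) = 32.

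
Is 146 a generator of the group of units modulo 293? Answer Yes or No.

φ(293) = 293 − 1 = 292 = 2^2 · 73.
Test 146^(292/q) mod 293 for each prime factor q of 292:
146^146 ≡ 292 (mod 293)  [q = 2: ≢ 1 ✓]
146^4 ≡ 55 (mod 293)  [q = 73: ≢ 1 ✓]
None equal 1, so ord_293(146) = 292: 146 is a primitive root.

Yes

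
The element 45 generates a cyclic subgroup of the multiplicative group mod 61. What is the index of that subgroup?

2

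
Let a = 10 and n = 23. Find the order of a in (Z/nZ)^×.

By Lagrange's theorem, ord_23(10) divides φ(23) = 23 − 1 = 22 = 2 · 11.
Divisors of 22: 1, 2, 11, 22.
Check 10^d mod 23 for each divisor in increasing order:
10^1 ≡ 10 (mod 23)
10^2 ≡ 8 (mod 23)
10^11 ≡ 22 (mod 23)
10^22 ≡ 1 (mod 23) ✓
The smallest such exponent is 22, so the order of 10 is 22.

22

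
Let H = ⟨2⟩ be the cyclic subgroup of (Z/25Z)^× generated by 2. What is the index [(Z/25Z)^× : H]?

ord(2) | φ(25) = φ(5^2) = 5·(5−1) = 20 = 2^2 · 5.
Divisors of 20: 1, 2, 4, 5, 10, 20.
Evaluate successive powers at the divisors of 20:
2^1 ≡ 2
2^2 ≡ 4
2^4 ≡ 16
2^5 ≡ 7
2^10 ≡ 24
2^20 ≡ 1
So ord_25(2) = 20, hence |⟨2⟩| = 20.
Index = |(Z/25Z)^×| / |⟨2⟩| = 20 / 20 = 1.

1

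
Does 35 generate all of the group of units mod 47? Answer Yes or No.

Yes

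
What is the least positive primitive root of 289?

3

φ(289) = φ(17^2) = 17·(17−1) = 272 = 2^4 · 17.
g is a primitive root iff g^(272/q) ≢ 1 (mod 289) for each prime q ∈ {2, 17}.
g = 2: 2^136 ≡ 1 — hits 1, so not a primitive root.
g = 3: 3^136 ≡ 288; 3^16 ≡ 171 — none is 1, so 3 is a primitive root.
Hence the least primitive root of 289 is 3.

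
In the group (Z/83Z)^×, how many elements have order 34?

φ(83) = 83 − 1 = 82 = 2 · 41.
Since (Z/83Z)^× is cyclic of order 82, the number of elements of order d is φ(d) when d | 82 and 0 otherwise.
Since 34 ∤ 82, the count is 0.

0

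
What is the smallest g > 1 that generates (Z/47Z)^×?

5

φ(47) = 47 − 1 = 46 = 2 · 23.
g is a primitive root iff g^(46/q) ≢ 1 (mod 47) for each prime q ∈ {2, 23}.
g = 2: 2^23 ≡ 1 — hits 1, so not a primitive root.
g = 3: 3^23 ≡ 1 — hits 1, so not a primitive root.
g = 4: 4^23 ≡ 1 — hits 1, so not a primitive root.
g = 5: 5^23 ≡ 46; 5^2 ≡ 25 — none is 1, so 5 is a primitive root.
The smallest primitive root modulo 47 is 5.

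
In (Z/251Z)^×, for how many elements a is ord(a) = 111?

0

φ(251) = 251 − 1 = 250 = 2 · 5^3.
In a cyclic group of order 250, there are φ(d) elements of order d for each divisor d of 250, and zero for non-divisors.
111 does not divide 250, so no element of (Z/251Z)^× has order 111.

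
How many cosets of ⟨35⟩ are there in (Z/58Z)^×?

2

By Lagrange's theorem, ord_58(35) divides φ(58) = φ(2)·φ(29) = 1·28 = 28 = 2^2 · 7.
Divisors of 28: 1, 2, 4, 7, 14, 28.
Compute 35^d (mod 58) for the divisors d until we hit 1:
35^1 ≡ 35 (mod 58)
35^2 ≡ 7 (mod 58)
35^4 ≡ 49 (mod 58)
35^7 ≡ 57 (mod 58)
35^14 ≡ 1 (mod 58) ✓
Thus |⟨35⟩| = ord(35) = 14.
The index is φ(58) / ord(35) = 28 / 14 = 2.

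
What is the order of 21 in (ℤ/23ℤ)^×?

22

Since 21 ∈ (Z/23Z)^×, its order divides φ(23) = 23 − 1 = 22 = 2 · 11.
Divisors of 22: 1, 2, 11, 22.
Check 21^d mod 23 for each divisor in increasing order:
21^1 ≡ 21 (mod 23)
21^2 ≡ 4 (mod 23)
21^11 ≡ 22 (mod 23)
21^22 ≡ 1 (mod 23) ✓
The smallest such exponent is 22, so the order of 21 is 22.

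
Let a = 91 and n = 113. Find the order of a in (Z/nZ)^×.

56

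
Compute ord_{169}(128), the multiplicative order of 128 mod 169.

156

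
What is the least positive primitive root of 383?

5

φ(383) = 383 − 1 = 382 = 2 · 191.
g is a primitive root iff g^(382/q) ≢ 1 (mod 383) for each prime q ∈ {2, 191}.
g = 2: 2^191 ≡ 1 — hits 1, so not a primitive root.
g = 3: 3^191 ≡ 1 — hits 1, so not a primitive root.
g = 4: 4^191 ≡ 1 — hits 1, so not a primitive root.
g = 5: 5^191 ≡ 382; 5^2 ≡ 25 — none is 1, so 5 is a primitive root.
The smallest primitive root modulo 383 is 5.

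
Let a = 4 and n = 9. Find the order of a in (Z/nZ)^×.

3

By Lagrange's theorem, ord_9(4) divides φ(9) = φ(3^2) = 3·(3−1) = 6 = 2 · 3.
Divisors of 6: 1, 2, 3, 6.
Test each divisor d:
4^1 ≡ 4 (mod 9)
4^2 ≡ 7 (mod 9)
4^3 ≡ 1 (mod 9) ✓
The smallest such exponent is 3, so the order of 4 is 3.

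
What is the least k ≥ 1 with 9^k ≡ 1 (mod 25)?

10

ord(9) | φ(25) = φ(5^2) = 5·(5−1) = 20 = 2^2 · 5.
Divisors of 20: 1, 2, 4, 5, 10, 20.
Test each divisor d:
9^1 ≡ 9 (mod 25)
9^2 ≡ 6 (mod 25)
9^4 ≡ 11 (mod 25)
9^5 ≡ 24 (mod 25)
9^10 ≡ 1 (mod 25) ✓
The smallest such exponent is 10, so the order of 9 is 10.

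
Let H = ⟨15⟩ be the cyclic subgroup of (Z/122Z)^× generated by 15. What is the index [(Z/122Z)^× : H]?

ord(15) | φ(122) = φ(2)·φ(61) = 1·60 = 60 = 2^2 · 3 · 5.
Divisors of 60: 1, 2, 3, 4, 5, 6, 10, 12, 15, 20, 30, 60.
Compute 15^d (mod 122) for the divisors d until we hit 1:
15^1 ≡ 15 (mod 122)
15^2 ≡ 103 (mod 122)
15^3 ≡ 81 (mod 122)
15^4 ≡ 117 (mod 122)
15^5 ≡ 47 (mod 122)
15^6 ≡ 95 (mod 122)
15^10 ≡ 13 (mod 122)
15^12 ≡ 119 (mod 122)
15^15 ≡ 1 (mod 122) ✓
Thus |⟨15⟩| = ord(15) = 15.
[(Z/122Z)^× : ⟨15⟩] = 60/15 = 4.

4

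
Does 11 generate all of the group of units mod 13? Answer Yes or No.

Yes

φ(13) = 13 − 1 = 12 = 2^2 · 3.
An element g generates (Z/13Z)^× iff g^(12/q) ≢ 1 (mod 13) for each prime q ∈ {2, 3}.
11^6 ≡ 12 (mod 13)  [q = 2: ≢ 1 ✓]
11^4 ≡ 3 (mod 13)  [q = 3: ≢ 1 ✓]
All checks pass, so 11 has order 12 and is a primitive root modulo 13.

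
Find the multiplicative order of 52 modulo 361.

The order of 52 must divide φ(361) = φ(19^2) = 19·(19−1) = 342 = 2 · 3^2 · 19.
Divisors of 342: 1, 2, 3, 6, 9, 18, 19, 38, 57, 114, 171, 342.
Compute 52^d (mod 361) for the divisors d until we hit 1:
52^1 ≡ 52 (mod 361)
52^2 ≡ 177 (mod 361)
52^3 ≡ 179 (mod 361)
52^6 ≡ 273 (mod 361)
52^9 ≡ 132 (mod 361)
52^18 ≡ 96 (mod 361)
52^19 ≡ 299 (mod 361)
52^38 ≡ 234 (mod 361)
52^57 ≡ 293 (mod 361)
52^114 ≡ 292 (mod 361)
52^171 ≡ 360 (mod 361)
52^342 ≡ 1 (mod 361) ✓
Hence ord(52) = 342.

342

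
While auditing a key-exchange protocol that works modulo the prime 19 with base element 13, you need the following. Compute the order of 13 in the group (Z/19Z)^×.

18

Since 13 ∈ (Z/19Z)^×, its order divides φ(19) = 19 − 1 = 18 = 2 · 3^2.
Divisors of 18: 1, 2, 3, 6, 9, 18.
Evaluate successive powers at the divisors of 18:
13^1 ≡ 13
13^2 ≡ 17
13^3 ≡ 12
13^6 ≡ 11
13^9 ≡ 18
13^18 ≡ 1
The smallest such exponent is 18, so the order of 13 is 18.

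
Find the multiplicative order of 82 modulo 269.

ord(82) | φ(269) = 269 − 1 = 268 = 2^2 · 67.
Divisors of 268: 1, 2, 4, 67, 134, 268.
Compute 82^d (mod 269) for the divisors d until we hit 1:
82^1 ≡ 82 (mod 269)
82^2 ≡ 268 (mod 269)
82^4 ≡ 1 (mod 269) ✓
Hence ord(82) = 4.

4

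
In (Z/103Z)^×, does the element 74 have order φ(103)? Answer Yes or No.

φ(103) = 103 − 1 = 102 = 2 · 3 · 17.
An element g generates (Z/103Z)^× iff g^(102/q) ≢ 1 (mod 103) for each prime q ∈ {2, 3, 17}.
74^51 ≡ 102 (mod 103)  [q = 2: ≢ 1 ✓]
74^34 ≡ 46 (mod 103)  [q = 3: ≢ 1 ✓]
74^6 ≡ 72 (mod 103)  [q = 17: ≢ 1 ✓]
All checks pass, so 74 has order 102 and is a primitive root modulo 103.

Yes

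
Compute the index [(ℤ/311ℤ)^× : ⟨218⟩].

2

By Lagrange's theorem, ord_311(218) divides φ(311) = 311 − 1 = 310 = 2 · 5 · 31.
Divisors of 310: 1, 2, 5, 10, 31, 62, 155, 310.
Compute 218^d (mod 311) for the divisors d until we hit 1:
218^1 ≡ 218 (mod 311)
218^2 ≡ 252 (mod 311)
218^5 ≡ 18 (mod 311)
218^10 ≡ 13 (mod 311)
218^31 ≡ 6 (mod 311)
218^62 ≡ 36 (mod 311)
218^155 ≡ 1 (mod 311) ✓
Thus |⟨218⟩| = ord(218) = 155.
Index = |(Z/311Z)^×| / |⟨218⟩| = 310 / 155 = 2.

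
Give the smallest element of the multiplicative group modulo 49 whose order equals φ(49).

3

φ(49) = φ(7^2) = 7·(7−1) = 42 = 2 · 3 · 7.
g is a primitive root iff g^(42/q) ≢ 1 (mod 49) for each prime q ∈ {2, 3, 7}.
g = 2: 2^21 ≡ 1 — hits 1, so not a primitive root.
g = 3: 3^21 ≡ 48; 3^14 ≡ 30; 3^6 ≡ 43 — none is 1, so 3 is a primitive root.
So 3 is the smallest generator of (Z/49Z)^×.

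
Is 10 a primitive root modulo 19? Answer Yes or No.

φ(19) = 19 − 1 = 18 = 2 · 3^2.
Test 10^(18/q) mod 19 for each prime factor q of 18:
10^9 ≡ 18 (mod 19)  [q = 2: ≢ 1 ✓]
10^6 ≡ 11 (mod 19)  [q = 3: ≢ 1 ✓]
None equal 1, so ord_19(10) = 18: 10 is a primitive root.

Yes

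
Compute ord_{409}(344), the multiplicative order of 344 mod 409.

136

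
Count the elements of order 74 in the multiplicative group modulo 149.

φ(149) = 149 − 1 = 148 = 2^2 · 37.
In a cyclic group of order 148, there are φ(d) elements of order d for each divisor d of 148, and zero for non-divisors.
74 = 2 · 37 divides 148, and φ(74) = 36.

36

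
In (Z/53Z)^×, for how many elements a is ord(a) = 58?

φ(53) = 53 − 1 = 52 = 2^2 · 13.
In a cyclic group of order 52, there are φ(d) elements of order d for each divisor d of 52, and zero for non-divisors.
Here 52 is not a multiple of 58, so there are no elements of order 58.

0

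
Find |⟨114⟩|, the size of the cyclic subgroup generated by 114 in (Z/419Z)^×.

19

The order of 114 must divide φ(419) = 419 − 1 = 418 = 2 · 11 · 19.
Divisors of 418: 1, 2, 11, 19, 22, 38, 209, 418.
Check 114^d mod 419 for each divisor in increasing order:
114^1 ≡ 114 (mod 419)
114^2 ≡ 7 (mod 419)
114^11 ≡ 330 (mod 419)
114^19 ≡ 1 (mod 419) ✓
Therefore the multiplicative order of 114 modulo 419 is 19.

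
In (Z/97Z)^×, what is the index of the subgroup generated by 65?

2

ord(65) | φ(97) = 97 − 1 = 96 = 2^5 · 3.
Divisors of 96: 1, 2, 3, 4, 6, 8, 12, 16, 24, 32, 48, 96.
Evaluate successive powers at the divisors of 96:
65^1 ≡ 65 (mod 97)
65^2 ≡ 54 (mod 97)
65^3 ≡ 18 (mod 97)
65^4 ≡ 6 (mod 97)
65^6 ≡ 33 (mod 97)
65^8 ≡ 36 (mod 97)
65^12 ≡ 22 (mod 97)
65^16 ≡ 35 (mod 97)
65^24 ≡ 96 (mod 97)
65^32 ≡ 61 (mod 97)
65^48 ≡ 1 (mod 97) ✓
The order of 65 is 48, so the subgroup it generates has 48 elements.
[(Z/97Z)^× : ⟨65⟩] = 96/48 = 2.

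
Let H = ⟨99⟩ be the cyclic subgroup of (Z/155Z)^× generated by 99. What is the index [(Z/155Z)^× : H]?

Since 99 ∈ (Z/155Z)^×, its order divides φ(155) = φ(5·31) = (5−1)·(31−1) = 4·30 = 120 = 2^3 · 3 · 5.
Divisors of 120: 1, 2, 3, 4, 5, 6, 8, 10, 12, 15, 20, 24, 30, 40, 60, 120.
Check 99^d mod 155 for each divisor in increasing order:
99^1 ≡ 99
99^2 ≡ 36
99^3 ≡ 154
99^4 ≡ 56
99^5 ≡ 119
99^6 ≡ 1
Thus |⟨99⟩| = ord(99) = 6.
Index = |(Z/155Z)^×| / |⟨99⟩| = 120 / 6 = 20.

20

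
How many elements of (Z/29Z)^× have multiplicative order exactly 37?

φ(29) = 29 − 1 = 28 = 2^2 · 7.
(Z/29Z)^× is cyclic (|G| = 28); a cyclic group of order m has exactly φ(d) elements of each order d | m, and none otherwise.
37 does not divide 28, so no element of (Z/29Z)^× has order 37.

0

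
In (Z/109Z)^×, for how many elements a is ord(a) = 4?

2

φ(109) = 109 − 1 = 108 = 2^2 · 3^3.
(Z/109Z)^× is cyclic (|G| = 108); a cyclic group of order m has exactly φ(d) elements of each order d | m, and none otherwise.
4 = 2^2 divides 108, and φ(4) = 2.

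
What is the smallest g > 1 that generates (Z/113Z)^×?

3

φ(113) = 113 − 1 = 112 = 2^4 · 7.
Test candidates g = 2, 3, … against the prime factors q ∈ {2, 7} of φ(113): g is a generator iff g^(112/q) ≢ 1 for every such q.
g = 2: 2^56 ≡ 1 — hits 1, so not a primitive root.
g = 3: 3^56 ≡ 112; 3^16 ≡ 49 — none is 1, so 3 is a primitive root.
So 3 is the smallest generator of (Z/113Z)^×.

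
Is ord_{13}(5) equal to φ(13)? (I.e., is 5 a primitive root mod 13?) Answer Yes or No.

No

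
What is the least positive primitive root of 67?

2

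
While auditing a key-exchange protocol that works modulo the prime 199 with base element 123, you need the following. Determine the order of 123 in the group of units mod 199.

33

By Lagrange's theorem, ord_199(123) divides φ(199) = 199 − 1 = 198 = 2 · 3^2 · 11.
Divisors of 198: 1, 2, 3, 6, 9, 11, 18, 22, 33, 66, 99, 198.
Check 123^d mod 199 for each divisor in increasing order:
123^1 ≡ 123 (mod 199)
123^2 ≡ 5 (mod 199)
123^3 ≡ 18 (mod 199)
123^6 ≡ 125 (mod 199)
123^9 ≡ 61 (mod 199)
123^11 ≡ 106 (mod 199)
123^18 ≡ 139 (mod 199)
123^22 ≡ 92 (mod 199)
123^33 ≡ 1 (mod 199) ✓
So ord_199(123) = 33.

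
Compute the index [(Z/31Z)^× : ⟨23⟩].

3

Since 23 ∈ (Z/31Z)^×, its order divides φ(31) = 31 − 1 = 30 = 2 · 3 · 5.
Divisors of 30: 1, 2, 3, 5, 6, 10, 15, 30.
Evaluate successive powers at the divisors of 30:
23^1 ≡ 23 (mod 31)
23^2 ≡ 2 (mod 31)
23^3 ≡ 15 (mod 31)
23^5 ≡ 30 (mod 31)
23^6 ≡ 8 (mod 31)
23^10 ≡ 1 (mod 31) ✓
So ord_31(23) = 10, hence |⟨23⟩| = 10.
[(Z/31Z)^× : ⟨23⟩] = 30/10 = 3.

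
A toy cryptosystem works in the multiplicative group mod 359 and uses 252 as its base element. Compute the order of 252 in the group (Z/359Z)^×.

Since 252 ∈ (Z/359Z)^×, its order divides φ(359) = 359 − 1 = 358 = 2 · 179.
Divisors of 358: 1, 2, 179, 358.
Evaluate successive powers at the divisors of 358:
252^1 ≡ 252 (mod 359)
252^2 ≡ 320 (mod 359)
252^179 ≡ 358 (mod 359)
252^358 ≡ 1 (mod 359) ✓
Therefore the multiplicative order of 252 modulo 359 is 358.

358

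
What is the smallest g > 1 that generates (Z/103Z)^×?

5

φ(103) = 103 − 1 = 102 = 2 · 3 · 17.
g is a primitive root iff g^(102/q) ≢ 1 (mod 103) for each prime q ∈ {2, 3, 17}.
g = 2: 2^51 ≡ 1 — hits 1, so not a primitive root.
g = 3: 3^51 ≡ 102; 3^34 ≡ 1 — hits 1, so not a primitive root.
g = 4: 4^51 ≡ 1 — hits 1, so not a primitive root.
g = 5: 5^51 ≡ 102; 5^34 ≡ 56; 5^6 ≡ 72 — none is 1, so 5 is a primitive root.
Hence the least primitive root of 103 is 5.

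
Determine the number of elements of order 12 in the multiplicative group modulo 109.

4

φ(109) = 109 − 1 = 108 = 2^2 · 3^3.
Since (Z/109Z)^× is cyclic of order 108, the number of elements of order d is φ(d) when d | 108 and 0 otherwise.
12 = 2^2 · 3 divides 108, and φ(12) = 4.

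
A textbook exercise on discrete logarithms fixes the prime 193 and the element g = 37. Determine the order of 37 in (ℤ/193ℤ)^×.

192

By Lagrange's theorem, ord_193(37) divides φ(193) = 193 − 1 = 192 = 2^6 · 3.
Divisors of 192: 1, 2, 3, 4, 6, 8, 12, 16, 24, 32, 48, 64, 96, 192.
Compute 37^d (mod 193) for the divisors d until we hit 1:
37^1 ≡ 37 (mod 193)
37^2 ≡ 18 (mod 193)
37^3 ≡ 87 (mod 193)
37^4 ≡ 131 (mod 193)
37^6 ≡ 42 (mod 193)
37^8 ≡ 177 (mod 193)
37^12 ≡ 27 (mod 193)
37^16 ≡ 63 (mod 193)
37^24 ≡ 150 (mod 193)
37^32 ≡ 109 (mod 193)
37^48 ≡ 112 (mod 193)
37^64 ≡ 108 (mod 193)
37^96 ≡ 192 (mod 193)
37^192 ≡ 1 (mod 193) ✓
So ord_193(37) = 192.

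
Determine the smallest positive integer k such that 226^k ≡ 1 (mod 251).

The order of 226 must divide φ(251) = 251 − 1 = 250 = 2 · 5^3.
Divisors of 250: 1, 2, 5, 10, 25, 50, 125, 250.
Evaluate successive powers at the divisors of 250:
226^1 ≡ 226
226^2 ≡ 123
226^5 ≡ 32
226^10 ≡ 20
226^25 ≡ 250
226^50 ≡ 1
So ord_251(226) = 50.

50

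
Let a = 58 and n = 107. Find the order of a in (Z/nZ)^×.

106

The order of 58 must divide φ(107) = 107 − 1 = 106 = 2 · 53.
Divisors of 106: 1, 2, 53, 106.
Compute 58^d (mod 107) for the divisors d until we hit 1:
58^1 ≡ 58
58^2 ≡ 47
58^53 ≡ 106
58^106 ≡ 1
Hence ord(58) = 106.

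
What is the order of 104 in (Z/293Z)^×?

146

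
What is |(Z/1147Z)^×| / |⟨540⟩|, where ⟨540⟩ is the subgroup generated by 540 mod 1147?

The order of 540 must divide φ(1147) = φ(31·37) = (31−1)·(37−1) = 30·36 = 1080 = 2^3 · 3^3 · 5.
Divisors of 1080: 1, 2, 3, 4, 5, 6, 8, 9, 10, 12, 15, 18, 20, 24, 27, 30, 36, 40, 45, 54, 60, 72, 90, 108, 120, 135, 180, 216, 270, 360, 540, 1080.
Check 540^d mod 1147 for each divisor in increasing order:
540^1 ≡ 540
540^2 ≡ 262
540^3 ≡ 399
540^4 ≡ 971
540^5 ≡ 161
540^6 ≡ 915
540^8 ≡ 7
540^9 ≡ 339
540^10 ≡ 687
540^12 ≡ 1062
540^15 ≡ 495
540^18 ≡ 221
540^20 ≡ 552
540^24 ≡ 343
540^27 ≡ 364
540^30 ≡ 714
540^36 ≡ 667
540^40 ≡ 749
540^45 ≡ 154
540^54 ≡ 591
540^60 ≡ 528
540^72 ≡ 1000
540^90 ≡ 776
540^108 ≡ 593
540^120 ≡ 63
540^135 ≡ 216
540^180 ≡ 1
The order of 540 is 180, so the subgroup it generates has 180 elements.
[(Z/1147Z)^× : ⟨540⟩] = 1080/180 = 6.

6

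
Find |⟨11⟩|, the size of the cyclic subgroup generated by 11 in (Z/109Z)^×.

The order of 11 must divide φ(109) = 109 − 1 = 108 = 2^2 · 3^3.
Divisors of 108: 1, 2, 3, 4, 6, 9, 12, 18, 27, 36, 54, 108.
Compute 11^d (mod 109) for the divisors d until we hit 1:
11^1 ≡ 11 (mod 109)
11^2 ≡ 12 (mod 109)
11^3 ≡ 23 (mod 109)
11^4 ≡ 35 (mod 109)
11^6 ≡ 93 (mod 109)
11^9 ≡ 68 (mod 109)
11^12 ≡ 38 (mod 109)
11^18 ≡ 46 (mod 109)
11^27 ≡ 76 (mod 109)
11^36 ≡ 45 (mod 109)
11^54 ≡ 108 (mod 109)
11^108 ≡ 1 (mod 109) ✓
Hence ord(11) = 108.

108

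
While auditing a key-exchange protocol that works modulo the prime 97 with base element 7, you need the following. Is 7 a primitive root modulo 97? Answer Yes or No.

Yes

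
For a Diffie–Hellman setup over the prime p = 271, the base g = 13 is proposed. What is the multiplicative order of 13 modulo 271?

18

ord(13) | φ(271) = 271 − 1 = 270 = 2 · 3^3 · 5.
Divisors of 270: 1, 2, 3, 5, 6, 9, 10, 15, 18, 27, 30, 45, 54, 90, 135, 270.
Test each divisor d:
13^1 ≡ 13 (mod 271)
13^2 ≡ 169 (mod 271)
13^3 ≡ 29 (mod 271)
13^5 ≡ 23 (mod 271)
13^6 ≡ 28 (mod 271)
13^9 ≡ 270 (mod 271)
13^10 ≡ 258 (mod 271)
13^15 ≡ 243 (mod 271)
13^18 ≡ 1 (mod 271) ✓
Hence ord(13) = 18.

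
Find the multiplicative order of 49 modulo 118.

29

The order of 49 must divide φ(118) = φ(2)·φ(59) = 1·58 = 58 = 2 · 29.
Divisors of 58: 1, 2, 29, 58.
Check 49^d mod 118 for each divisor in increasing order:
49^1 ≡ 49 (mod 118)
49^2 ≡ 41 (mod 118)
49^29 ≡ 1 (mod 118) ✓
Therefore the multiplicative order of 49 modulo 118 is 29.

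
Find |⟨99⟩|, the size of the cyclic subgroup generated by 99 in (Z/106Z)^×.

13

The order of 99 must divide φ(106) = φ(2)·φ(53) = 1·52 = 52 = 2^2 · 13.
Divisors of 52: 1, 2, 4, 13, 26, 52.
Check 99^d mod 106 for each divisor in increasing order:
99^1 ≡ 99 (mod 106)
99^2 ≡ 49 (mod 106)
99^4 ≡ 69 (mod 106)
99^13 ≡ 1 (mod 106) ✓
Therefore the multiplicative order of 99 modulo 106 is 13.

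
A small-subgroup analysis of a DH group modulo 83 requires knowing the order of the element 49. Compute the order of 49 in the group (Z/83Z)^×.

41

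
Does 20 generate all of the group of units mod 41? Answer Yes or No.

No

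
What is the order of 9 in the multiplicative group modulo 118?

ord(9) | φ(118) = φ(2)·φ(59) = 1·58 = 58 = 2 · 29.
Divisors of 58: 1, 2, 29, 58.
Test each divisor d:
9^1 ≡ 9
9^2 ≡ 81
9^29 ≡ 1
Hence ord(9) = 29.

29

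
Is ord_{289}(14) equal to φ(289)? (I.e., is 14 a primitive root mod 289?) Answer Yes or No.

Yes

φ(289) = φ(17^2) = 17·(17−1) = 272 = 2^4 · 17.
It suffices to check that the order of 14 is not a proper divisor of 272: compute 14^(272/q) for q ∈ {2, 17}.
14^136 ≡ 288 (mod 289)  [q = 2: ≢ 1 ✓]
14^16 ≡ 273 (mod 289)  [q = 17: ≢ 1 ✓]
All checks pass, so 14 has order 272 and is a primitive root modulo 289.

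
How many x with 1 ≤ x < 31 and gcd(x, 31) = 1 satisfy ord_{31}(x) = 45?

φ(31) = 31 − 1 = 30 = 2 · 3 · 5.
(Z/31Z)^× is cyclic (|G| = 30); a cyclic group of order m has exactly φ(d) elements of each order d | m, and none otherwise.
45 does not divide 30, so no element of (Z/31Z)^× has order 45.

0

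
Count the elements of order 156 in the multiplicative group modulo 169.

48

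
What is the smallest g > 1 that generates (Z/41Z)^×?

6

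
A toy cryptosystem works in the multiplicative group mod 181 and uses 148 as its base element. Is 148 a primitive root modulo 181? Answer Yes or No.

φ(181) = 181 − 1 = 180 = 2^2 · 3^2 · 5.
Test 148^(180/q) mod 181 for each prime factor q of 180:
148^90 ≡ 1 (mod 181)  [q = 2: ≡ 1 ✗]
148^60 ≡ 48 (mod 181)  [q = 3: ≢ 1 ✓]
148^36 ≡ 125 (mod 181)  [q = 5: ≢ 1 ✓]
Since 148^90 ≡ 1, the order of 148 divides 90 < 180, so 148 is not a primitive root.

No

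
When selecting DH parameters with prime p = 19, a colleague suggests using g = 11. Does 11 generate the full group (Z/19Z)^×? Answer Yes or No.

No

φ(19) = 19 − 1 = 18 = 2 · 3^2.
An element g generates (Z/19Z)^× iff g^(18/q) ≢ 1 (mod 19) for each prime q ∈ {2, 3}.
11^9 ≡ 1 (mod 19)  [q = 2: ≡ 1 ✗]
11^6 ≡ 1 (mod 19)  [q = 3: ≡ 1 ✗]
The check at q = 2 fails, so 11 generates a proper subgroup.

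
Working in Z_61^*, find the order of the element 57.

15

The order of 57 must divide φ(61) = 61 − 1 = 60 = 2^2 · 3 · 5.
Divisors of 60: 1, 2, 3, 4, 5, 6, 10, 12, 15, 20, 30, 60.
Test each divisor d:
57^1 ≡ 57 (mod 61)
57^2 ≡ 16 (mod 61)
57^3 ≡ 58 (mod 61)
57^4 ≡ 12 (mod 61)
57^5 ≡ 13 (mod 61)
57^6 ≡ 9 (mod 61)
57^10 ≡ 47 (mod 61)
57^12 ≡ 20 (mod 61)
57^15 ≡ 1 (mod 61) ✓
So ord_61(57) = 15.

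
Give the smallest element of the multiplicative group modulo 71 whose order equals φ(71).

φ(71) = 71 − 1 = 70 = 2 · 5 · 7.
g is a primitive root iff g^(70/q) ≢ 1 (mod 71) for each prime q ∈ {2, 5, 7}.
g = 2: 2^35 ≡ 1 — hits 1, so not a primitive root.
g = 3: 3^35 ≡ 1 — hits 1, so not a primitive root.
g = 4: 4^35 ≡ 1 — hits 1, so not a primitive root.
g = 5: 5^35 ≡ 1 — hits 1, so not a primitive root.
g = 6: 6^35 ≡ 1 — hits 1, so not a primitive root.
g = 7: 7^35 ≡ 70; 7^14 ≡ 54; 7^10 ≡ 45 — none is 1, so 7 is a primitive root.
So 7 is the smallest generator of (Z/71Z)^×.

7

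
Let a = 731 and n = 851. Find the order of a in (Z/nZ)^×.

198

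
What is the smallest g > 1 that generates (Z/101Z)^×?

φ(101) = 101 − 1 = 100 = 2^2 · 5^2.
g is a primitive root iff g^(100/q) ≢ 1 (mod 101) for each prime q ∈ {2, 5}.
g = 2: 2^50 ≡ 100; 2^20 ≡ 95 — none is 1, so 2 is a primitive root.
The smallest primitive root modulo 101 is 2.

2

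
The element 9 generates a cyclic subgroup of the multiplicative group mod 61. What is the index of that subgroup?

By Lagrange's theorem, ord_61(9) divides φ(61) = 61 − 1 = 60 = 2^2 · 3 · 5.
Divisors of 60: 1, 2, 3, 4, 5, 6, 10, 12, 15, 20, 30, 60.
Test each divisor d:
9^1 ≡ 9
9^2 ≡ 20
9^3 ≡ 58
9^4 ≡ 34
9^5 ≡ 1
So ord_61(9) = 5, hence |⟨9⟩| = 5.
The index is φ(61) / ord(9) = 60 / 5 = 12.

12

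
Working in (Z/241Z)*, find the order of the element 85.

80

By Lagrange's theorem, ord_241(85) divides φ(241) = 241 − 1 = 240 = 2^4 · 3 · 5.
Divisors of 240: 1, 2, 3, 4, 5, 6, 8, 10, 12, 15, 16, 20, 24, 30, 40, 48, 60, 80, 120, 240.
Evaluate successive powers at the divisors of 240:
85^1 ≡ 85 (mod 241)
85^2 ≡ 236 (mod 241)
85^3 ≡ 57 (mod 241)
85^4 ≡ 25 (mod 241)
85^5 ≡ 197 (mod 241)
85^6 ≡ 116 (mod 241)
85^8 ≡ 143 (mod 241)
85^10 ≡ 8 (mod 241)
85^12 ≡ 201 (mod 241)
85^15 ≡ 130 (mod 241)
85^16 ≡ 205 (mod 241)
85^20 ≡ 64 (mod 241)
85^24 ≡ 154 (mod 241)
85^30 ≡ 30 (mod 241)
85^40 ≡ 240 (mod 241)
85^48 ≡ 98 (mod 241)
85^60 ≡ 177 (mod 241)
85^80 ≡ 1 (mod 241) ✓
The smallest such exponent is 80, so the order of 85 is 80.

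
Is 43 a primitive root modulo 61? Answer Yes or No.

Yes

φ(61) = 61 − 1 = 60 = 2^2 · 3 · 5.
43 is a primitive root mod 61 iff 43^(φ(61)/q) ≢ 1 for every prime q | φ(61), i.e. q ∈ {2, 3, 5}.
43^30 ≡ 60 (mod 61)  [q = 2: ≢ 1 ✓]
43^20 ≡ 47 (mod 61)  [q = 3: ≢ 1 ✓]
43^12 ≡ 58 (mod 61)  [q = 5: ≢ 1 ✓]
None equal 1, so ord_61(43) = 60: 43 is a primitive root.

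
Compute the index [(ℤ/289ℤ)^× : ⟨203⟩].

By Lagrange's theorem, ord_289(203) divides φ(289) = φ(17^2) = 17·(17−1) = 272 = 2^4 · 17.
Divisors of 272: 1, 2, 4, 8, 16, 17, 34, 68, 136, 272.
Check 203^d mod 289 for each divisor in increasing order:
203^1 ≡ 203 (mod 289)
203^2 ≡ 171 (mod 289)
203^4 ≡ 52 (mod 289)
203^8 ≡ 103 (mod 289)
203^16 ≡ 205 (mod 289)
203^17 ≡ 288 (mod 289)
203^34 ≡ 1 (mod 289) ✓
The order of 203 is 34, so the subgroup it generates has 34 elements.
The index is φ(289) / ord(203) = 272 / 34 = 8.

8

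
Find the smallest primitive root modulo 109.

6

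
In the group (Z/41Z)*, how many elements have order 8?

4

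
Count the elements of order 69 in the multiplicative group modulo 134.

φ(134) = φ(2)·φ(67) = 1·66 = 66 = 2 · 3 · 11.
In a cyclic group of order 66, there are φ(d) elements of order d for each divisor d of 66, and zero for non-divisors.
Here 66 is not a multiple of 69, so there are no elements of order 69.

0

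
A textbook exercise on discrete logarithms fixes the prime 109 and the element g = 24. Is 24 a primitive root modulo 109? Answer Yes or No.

φ(109) = 109 − 1 = 108 = 2^2 · 3^3.
24 is a primitive root mod 109 iff 24^(φ(109)/q) ≢ 1 for every prime q | φ(109), i.e. q ∈ {2, 3}.
24^54 ≡ 108 (mod 109)  [q = 2: ≢ 1 ✓]
24^36 ≡ 63 (mod 109)  [q = 3: ≢ 1 ✓]
All checks pass, so 24 has order 108 and is a primitive root modulo 109.

Yes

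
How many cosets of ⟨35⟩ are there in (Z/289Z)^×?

ord(35) | φ(289) = φ(17^2) = 17·(17−1) = 272 = 2^4 · 17.
Divisors of 272: 1, 2, 4, 8, 16, 17, 34, 68, 136, 272.
Check 35^d mod 289 for each divisor in increasing order:
35^1 ≡ 35
35^2 ≡ 69
35^4 ≡ 137
35^8 ≡ 273
35^16 ≡ 256
35^17 ≡ 1
Thus |⟨35⟩| = ord(35) = 17.
Index = |(Z/289Z)^×| / |⟨35⟩| = 272 / 17 = 16.

16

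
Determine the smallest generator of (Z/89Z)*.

3

φ(89) = 89 − 1 = 88 = 2^3 · 11.
Test candidates g = 2, 3, … against the prime factors q ∈ {2, 11} of φ(89): g is a generator iff g^(88/q) ≢ 1 for every such q.
g = 2: 2^44 ≡ 1 — hits 1, so not a primitive root.
g = 3: 3^44 ≡ 88; 3^8 ≡ 64 — none is 1, so 3 is a primitive root.
So 3 is the smallest generator of (Z/89Z)^×.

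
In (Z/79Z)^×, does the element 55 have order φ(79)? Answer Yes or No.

φ(79) = 79 − 1 = 78 = 2 · 3 · 13.
An element g generates (Z/79Z)^× iff g^(78/q) ≢ 1 (mod 79) for each prime q ∈ {2, 3, 13}.
55^39 ≡ 1 (mod 79)  [q = 2: ≡ 1 ✗]
55^26 ≡ 23 (mod 79)  [q = 3: ≢ 1 ✓]
55^6 ≡ 1 (mod 79)  [q = 13: ≡ 1 ✗]
55^39 ≡ 1 shows ord(55) | 39, strictly less than φ(79); not a primitive root.

No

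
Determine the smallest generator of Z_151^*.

6

φ(151) = 151 − 1 = 150 = 2 · 3 · 5^2.
Test candidates g = 2, 3, … against the prime factors q ∈ {2, 3, 5} of φ(151): g is a generator iff g^(150/q) ≢ 1 for every such q.
g = 2: 2^75 ≡ 1 — hits 1, so not a primitive root.
g = 3: 3^75 ≡ 150; 3^50 ≡ 1 — hits 1, so not a primitive root.
g = 4: 4^75 ≡ 1 — hits 1, so not a primitive root.
g = 5: 5^75 ≡ 1 — hits 1, so not a primitive root.
g = 6: 6^75 ≡ 150; 6^50 ≡ 32; 6^30 ≡ 59 — none is 1, so 6 is a primitive root.
So 6 is the smallest generator of (Z/151Z)^×.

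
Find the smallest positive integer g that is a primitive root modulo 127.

φ(127) = 127 − 1 = 126 = 2 · 3^2 · 7.
Test candidates g = 2, 3, … against the prime factors q ∈ {2, 3, 7} of φ(127): g is a generator iff g^(126/q) ≢ 1 for every such q.
g = 2: 2^63 ≡ 1 — hits 1, so not a primitive root.
g = 3: 3^63 ≡ 126; 3^42 ≡ 107; 3^18 ≡ 4 — none is 1, so 3 is a primitive root.
So 3 is the smallest generator of (Z/127Z)^×.

3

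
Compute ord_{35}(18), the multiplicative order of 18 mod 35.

12

Since 18 ∈ (Z/35Z)^×, its order divides φ(35) = φ(5·7) = (5−1)·(7−1) = 4·6 = 24 = 2^3 · 3.
Divisors of 24: 1, 2, 3, 4, 6, 8, 12, 24.
Check 18^d mod 35 for each divisor in increasing order:
18^1 ≡ 18 (mod 35)
18^2 ≡ 9 (mod 35)
18^3 ≡ 22 (mod 35)
18^4 ≡ 11 (mod 35)
18^6 ≡ 29 (mod 35)
18^8 ≡ 16 (mod 35)
18^12 ≡ 1 (mod 35) ✓
Hence ord(18) = 12.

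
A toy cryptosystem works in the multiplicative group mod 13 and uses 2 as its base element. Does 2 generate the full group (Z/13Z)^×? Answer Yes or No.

Yes

φ(13) = 13 − 1 = 12 = 2^2 · 3.
It suffices to check that the order of 2 is not a proper divisor of 12: compute 2^(12/q) for q ∈ {2, 3}.
2^6 ≡ 12 (mod 13)  [q = 2: ≢ 1 ✓]
2^4 ≡ 3 (mod 13)  [q = 3: ≢ 1 ✓]
Every test exponent gives a nontrivial residue, hence 2 generates the full group.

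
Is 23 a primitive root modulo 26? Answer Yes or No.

No

φ(26) = φ(2)·φ(13) = 1·12 = 12 = 2^2 · 3.
It suffices to check that the order of 23 is not a proper divisor of 12: compute 23^(12/q) for q ∈ {2, 3}.
23^6 ≡ 1 (mod 26)  [q = 2: ≡ 1 ✗]
23^4 ≡ 3 (mod 26)  [q = 3: ≢ 1 ✓]
Since 23^6 ≡ 1, the order of 23 divides 6 < 12, so 23 is not a primitive root.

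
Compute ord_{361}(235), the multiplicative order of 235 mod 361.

The order of 235 must divide φ(361) = φ(19^2) = 19·(19−1) = 342 = 2 · 3^2 · 19.
Divisors of 342: 1, 2, 3, 6, 9, 18, 19, 38, 57, 114, 171, 342.
Test each divisor d:
235^1 ≡ 235
235^2 ≡ 353
235^3 ≡ 286
235^6 ≡ 210
235^9 ≡ 134
235^18 ≡ 267
235^19 ≡ 292
235^38 ≡ 68
235^57 ≡ 1
The smallest such exponent is 57, so the order of 235 is 57.

57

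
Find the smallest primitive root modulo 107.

2

φ(107) = 107 − 1 = 106 = 2 · 53.
Test candidates g = 2, 3, … against the prime factors q ∈ {2, 53} of φ(107): g is a generator iff g^(106/q) ≢ 1 for every such q.
g = 2: 2^53 ≡ 106; 2^2 ≡ 4 — none is 1, so 2 is a primitive root.
So 2 is the smallest generator of (Z/107Z)^×.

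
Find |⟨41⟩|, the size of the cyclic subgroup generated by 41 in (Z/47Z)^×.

46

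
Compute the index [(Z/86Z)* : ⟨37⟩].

7

Since 37 ∈ (Z/86Z)^×, its order divides φ(86) = φ(2)·φ(43) = 1·42 = 42 = 2 · 3 · 7.
Divisors of 42: 1, 2, 3, 6, 7, 14, 21, 42.
Test each divisor d:
37^1 ≡ 37
37^2 ≡ 79
37^3 ≡ 85
37^6 ≡ 1
The order of 37 is 6, so the subgroup it generates has 6 elements.
[(Z/86Z)^× : ⟨37⟩] = 42/6 = 7.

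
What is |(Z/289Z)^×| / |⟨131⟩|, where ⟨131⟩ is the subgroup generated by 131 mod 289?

By Lagrange's theorem, ord_289(131) divides φ(289) = φ(17^2) = 17·(17−1) = 272 = 2^4 · 17.
Divisors of 272: 1, 2, 4, 8, 16, 17, 34, 68, 136, 272.
Check 131^d mod 289 for each divisor in increasing order:
131^1 ≡ 131 (mod 289)
131^2 ≡ 110 (mod 289)
131^4 ≡ 251 (mod 289)
131^8 ≡ 288 (mod 289)
131^16 ≡ 1 (mod 289) ✓
So ord_289(131) = 16, hence |⟨131⟩| = 16.
Index = |(Z/289Z)^×| / |⟨131⟩| = 272 / 16 = 17.

17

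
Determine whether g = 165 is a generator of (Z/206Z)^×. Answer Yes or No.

Yes

φ(206) = φ(2)·φ(103) = 1·102 = 102 = 2 · 3 · 17.
165 is a primitive root mod 206 iff 165^(φ(206)/q) ≢ 1 for every prime q | φ(206), i.e. q ∈ {2, 3, 17}.
165^51 ≡ 205 (mod 206)  [q = 2: ≢ 1 ✓]
165^34 ≡ 149 (mod 206)  [q = 3: ≢ 1 ✓]
165^6 ≡ 93 (mod 206)  [q = 17: ≢ 1 ✓]
None equal 1, so ord_206(165) = 102: 165 is a primitive root.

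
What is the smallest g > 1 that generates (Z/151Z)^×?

6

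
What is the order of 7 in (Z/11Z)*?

10

ord(7) | φ(11) = 11 − 1 = 10 = 2 · 5.
Divisors of 10: 1, 2, 5, 10.
Test each divisor d:
7^1 ≡ 7 (mod 11)
7^2 ≡ 5 (mod 11)
7^5 ≡ 10 (mod 11)
7^10 ≡ 1 (mod 11) ✓
So ord_11(7) = 10.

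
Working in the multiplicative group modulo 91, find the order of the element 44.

12

The order of 44 must divide φ(91) = φ(7·13) = (7−1)·(13−1) = 6·12 = 72 = 2^3 · 3^2.
Divisors of 72: 1, 2, 3, 4, 6, 8, 9, 12, 18, 24, 36, 72.
Test each divisor d:
44^1 ≡ 44 (mod 91)
44^2 ≡ 25 (mod 91)
44^3 ≡ 8 (mod 91)
44^4 ≡ 79 (mod 91)
44^6 ≡ 64 (mod 91)
44^8 ≡ 53 (mod 91)
44^9 ≡ 57 (mod 91)
44^12 ≡ 1 (mod 91) ✓
So ord_91(44) = 12.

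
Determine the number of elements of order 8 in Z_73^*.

4

φ(73) = 73 − 1 = 72 = 2^3 · 3^2.
Since (Z/73Z)^× is cyclic of order 72, the number of elements of order d is φ(d) when d | 72 and 0 otherwise.
8 = 2^3 divides 72, and φ(8) = 4.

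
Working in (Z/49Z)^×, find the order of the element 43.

By Lagrange's theorem, ord_49(43) divides φ(49) = φ(7^2) = 7·(7−1) = 42 = 2 · 3 · 7.
Divisors of 42: 1, 2, 3, 6, 7, 14, 21, 42.
Compute 43^d (mod 49) for the divisors d until we hit 1:
43^1 ≡ 43
43^2 ≡ 36
43^3 ≡ 29
43^6 ≡ 8
43^7 ≡ 1
Therefore the multiplicative order of 43 modulo 49 is 7.

7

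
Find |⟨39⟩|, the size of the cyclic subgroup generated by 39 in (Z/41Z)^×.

20

By Lagrange's theorem, ord_41(39) divides φ(41) = 41 − 1 = 40 = 2^3 · 5.
Divisors of 40: 1, 2, 4, 5, 8, 10, 20, 40.
Check 39^d mod 41 for each divisor in increasing order:
39^1 ≡ 39 (mod 41)
39^2 ≡ 4 (mod 41)
39^4 ≡ 16 (mod 41)
39^5 ≡ 9 (mod 41)
39^8 ≡ 10 (mod 41)
39^10 ≡ 40 (mod 41)
39^20 ≡ 1 (mod 41) ✓
Therefore the multiplicative order of 39 modulo 41 is 20.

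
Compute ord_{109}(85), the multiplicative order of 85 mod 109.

108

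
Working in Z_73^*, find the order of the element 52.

24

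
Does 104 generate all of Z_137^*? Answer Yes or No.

Yes

φ(137) = 137 − 1 = 136 = 2^3 · 17.
Test 104^(136/q) mod 137 for each prime factor q of 136:
104^68 ≡ 136 (mod 137)  [q = 2: ≢ 1 ✓]
104^8 ≡ 72 (mod 137)  [q = 17: ≢ 1 ✓]
All checks pass, so 104 has order 136 and is a primitive root modulo 137.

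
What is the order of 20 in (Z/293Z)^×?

292

ord(20) | φ(293) = 293 − 1 = 292 = 2^2 · 73.
Divisors of 292: 1, 2, 4, 73, 146, 292.
Test each divisor d:
20^1 ≡ 20 (mod 293)
20^2 ≡ 107 (mod 293)
20^4 ≡ 22 (mod 293)
20^73 ≡ 155 (mod 293)
20^146 ≡ 292 (mod 293)
20^292 ≡ 1 (mod 293) ✓
So ord_293(20) = 292.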